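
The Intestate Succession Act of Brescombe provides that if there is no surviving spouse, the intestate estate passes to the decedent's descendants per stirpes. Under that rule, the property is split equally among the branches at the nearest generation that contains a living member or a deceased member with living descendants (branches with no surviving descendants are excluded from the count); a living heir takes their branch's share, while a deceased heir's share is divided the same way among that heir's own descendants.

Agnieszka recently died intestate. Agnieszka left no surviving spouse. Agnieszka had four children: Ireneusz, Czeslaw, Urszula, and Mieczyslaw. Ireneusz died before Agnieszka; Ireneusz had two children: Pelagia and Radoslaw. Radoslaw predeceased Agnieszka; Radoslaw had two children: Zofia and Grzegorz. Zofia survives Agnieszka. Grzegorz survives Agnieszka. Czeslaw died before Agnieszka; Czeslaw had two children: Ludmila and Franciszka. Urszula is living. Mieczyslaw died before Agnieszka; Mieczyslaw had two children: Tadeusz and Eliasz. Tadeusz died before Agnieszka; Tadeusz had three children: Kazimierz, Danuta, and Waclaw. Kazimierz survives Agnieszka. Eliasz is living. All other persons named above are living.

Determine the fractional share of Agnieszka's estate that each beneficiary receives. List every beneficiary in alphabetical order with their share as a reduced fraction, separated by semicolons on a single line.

Danuta 1/24; Eliasz 1/8; Franciszka 1/8; Grzegorz 1/16; Kazimierz 1/24; Ludmila 1/8; Pelagia 1/8; Urszula 1/4; Waclaw 1/24; Zofia 1/16

There is no surviving spouse, so the entire estate passes to Agnieszka's descendants per stirpes.
The estate is divided into 4 equal shares of 1/4 among Ireneusz, Czeslaw, Urszula, Mieczyslaw.
Ireneusz predeceased; the 1/4 allotted to Ireneusz's branch passes to Ireneusz's issue by representation.
The 1/4 is divided into 2 equal shares of 1/8 among Pelagia, Radoslaw.
Pelagia is living and takes 1/8.
Radoslaw predeceased; the 1/8 allotted to Radoslaw's branch passes to Radoslaw's issue by representation.
The 1/8 is divided into 2 equal shares of 1/16 among Zofia, Grzegorz.
Zofia is living and takes 1/16.
Grzegorz is living and takes 1/16.
Czeslaw predeceased; the 1/4 allotted to Czeslaw's branch passes to Czeslaw's issue by representation.
The 1/4 is divided into 2 equal shares of 1/8 among Ludmila, Franciszka.
Ludmila is living and takes 1/8.
Franciszka is living and takes 1/8.
Urszula is living and takes 1/4.
Mieczyslaw predeceased; the 1/4 allotted to Mieczyslaw's branch passes to Mieczyslaw's issue by representation.
The 1/4 is divided into 2 equal shares of 1/8 among Tadeusz, Eliasz.
Tadeusz predeceased; the 1/8 allotted to Tadeusz's branch passes to Tadeusz's issue by representation.
The 1/8 is divided into 3 equal shares of 1/24 among Kazimierz, Danuta, Waclaw.
Kazimierz is living and takes 1/24.
Danuta is living and takes 1/24.
Waclaw is living and takes 1/24.
Eliasz is living and takes 1/8.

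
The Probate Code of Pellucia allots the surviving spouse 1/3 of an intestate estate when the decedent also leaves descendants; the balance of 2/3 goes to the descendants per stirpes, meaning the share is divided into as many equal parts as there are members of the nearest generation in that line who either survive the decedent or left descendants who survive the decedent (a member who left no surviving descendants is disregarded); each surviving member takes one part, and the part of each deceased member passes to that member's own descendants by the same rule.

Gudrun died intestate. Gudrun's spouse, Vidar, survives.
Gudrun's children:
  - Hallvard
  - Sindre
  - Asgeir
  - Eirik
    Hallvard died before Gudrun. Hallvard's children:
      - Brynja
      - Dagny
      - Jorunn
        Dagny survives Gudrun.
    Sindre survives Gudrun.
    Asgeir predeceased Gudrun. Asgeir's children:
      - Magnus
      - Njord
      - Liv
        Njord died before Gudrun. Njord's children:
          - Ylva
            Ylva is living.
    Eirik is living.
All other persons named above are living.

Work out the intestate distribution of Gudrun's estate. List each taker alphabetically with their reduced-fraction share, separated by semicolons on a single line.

Vidar, as surviving spouse, takes 1/3.
The remaining 2/3 passes to Gudrun's descendants per stirpes.
The 2/3 is divided into 4 equal shares of 1/6 among Hallvard, Sindre, Asgeir, Eirik.
Hallvard predeceased; the 1/6 allotted to Hallvard's branch passes to Hallvard's issue by representation.
The 1/6 is divided into 3 equal shares of 1/18 among Brynja, Dagny, Jorunn.
Brynja is living and takes 1/18.
Dagny is living and takes 1/18.
Jorunn is living and takes 1/18.
Sindre is living and takes 1/6.
Asgeir predeceased; the 1/6 allotted to Asgeir's branch passes to Asgeir's issue by representation.
The 1/6 is divided into 3 equal shares of 1/18 among Magnus, Njord, Liv.
Magnus is living and takes 1/18.
Njord predeceased; the 1/18 allotted to Njord's branch passes to Njord's issue by representation.
Ylva is the sole taker at this level and receives the full 1/18.
Liv is living and takes 1/18.
Eirik is living and takes 1/6.

Brynja 1/18; Dagny 1/18; Eirik 1/6; Jorunn 1/18; Liv 1/18; Magnus 1/18; Sindre 1/6; Vidar 1/3; Ylva 1/18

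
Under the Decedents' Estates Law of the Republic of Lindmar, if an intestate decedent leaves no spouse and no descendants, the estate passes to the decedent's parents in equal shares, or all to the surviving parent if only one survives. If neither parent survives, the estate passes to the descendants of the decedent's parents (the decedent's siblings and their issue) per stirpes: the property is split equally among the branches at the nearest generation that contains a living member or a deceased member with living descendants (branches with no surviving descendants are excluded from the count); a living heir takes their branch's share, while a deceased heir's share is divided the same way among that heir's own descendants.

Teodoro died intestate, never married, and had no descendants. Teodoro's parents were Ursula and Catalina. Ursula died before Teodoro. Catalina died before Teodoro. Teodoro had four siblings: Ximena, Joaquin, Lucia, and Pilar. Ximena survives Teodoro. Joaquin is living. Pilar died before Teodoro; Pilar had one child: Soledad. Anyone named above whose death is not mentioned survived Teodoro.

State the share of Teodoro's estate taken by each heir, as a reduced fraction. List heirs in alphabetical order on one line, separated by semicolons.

Neither parent survives and there are no descendants, so the estate passes to Teodoro's siblings and their issue per stirpes.
The estate is divided into 4 equal shares of 1/4 among Ximena, Joaquin, Lucia, Pilar.
Ximena is living and takes 1/4.
Joaquin is living and takes 1/4.
Lucia is living and takes 1/4.
Pilar predeceased; the 1/4 allotted to Pilar's branch passes to Pilar's issue by representation.
Soledad is the sole taker at this level and receives the full 1/4.

Joaquin 1/4; Lucia 1/4; Soledad 1/4; Ximena 1/4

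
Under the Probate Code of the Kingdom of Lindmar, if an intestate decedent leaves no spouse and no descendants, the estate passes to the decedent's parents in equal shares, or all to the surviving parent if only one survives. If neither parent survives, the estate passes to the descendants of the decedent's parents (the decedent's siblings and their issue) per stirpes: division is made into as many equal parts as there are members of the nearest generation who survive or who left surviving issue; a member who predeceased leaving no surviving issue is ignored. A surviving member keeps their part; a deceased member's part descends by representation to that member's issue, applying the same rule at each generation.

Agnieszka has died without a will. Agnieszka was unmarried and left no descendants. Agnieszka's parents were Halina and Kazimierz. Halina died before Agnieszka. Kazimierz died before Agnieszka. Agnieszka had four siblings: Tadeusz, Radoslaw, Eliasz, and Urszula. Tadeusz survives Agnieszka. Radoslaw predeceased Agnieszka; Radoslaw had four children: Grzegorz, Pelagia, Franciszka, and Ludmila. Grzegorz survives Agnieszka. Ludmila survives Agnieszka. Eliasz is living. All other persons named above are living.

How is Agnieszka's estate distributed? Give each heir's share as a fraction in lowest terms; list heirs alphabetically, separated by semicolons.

Eliasz 1/4; Franciszka 1/16; Grzegorz 1/16; Ludmila 1/16; Pelagia 1/16; Tadeusz 1/4; Urszula 1/4

Neither parent survives and there are no descendants, so the estate passes to Agnieszka's siblings and their issue per stirpes.
The estate is divided into 4 equal shares of 1/4 among Tadeusz, Radoslaw, Eliasz, Urszula.
Tadeusz is living and takes 1/4.
Radoslaw predeceased; the 1/4 allotted to Radoslaw's branch passes to Radoslaw's issue by representation.
The 1/4 is divided into 4 equal shares of 1/16 among Grzegorz, Pelagia, Franciszka, Ludmila.
Grzegorz is living and takes 1/16.
Pelagia is living and takes 1/16.
Franciszka is living and takes 1/16.
Ludmila is living and takes 1/16.
Eliasz is living and takes 1/4.
Urszula is living and takes 1/4.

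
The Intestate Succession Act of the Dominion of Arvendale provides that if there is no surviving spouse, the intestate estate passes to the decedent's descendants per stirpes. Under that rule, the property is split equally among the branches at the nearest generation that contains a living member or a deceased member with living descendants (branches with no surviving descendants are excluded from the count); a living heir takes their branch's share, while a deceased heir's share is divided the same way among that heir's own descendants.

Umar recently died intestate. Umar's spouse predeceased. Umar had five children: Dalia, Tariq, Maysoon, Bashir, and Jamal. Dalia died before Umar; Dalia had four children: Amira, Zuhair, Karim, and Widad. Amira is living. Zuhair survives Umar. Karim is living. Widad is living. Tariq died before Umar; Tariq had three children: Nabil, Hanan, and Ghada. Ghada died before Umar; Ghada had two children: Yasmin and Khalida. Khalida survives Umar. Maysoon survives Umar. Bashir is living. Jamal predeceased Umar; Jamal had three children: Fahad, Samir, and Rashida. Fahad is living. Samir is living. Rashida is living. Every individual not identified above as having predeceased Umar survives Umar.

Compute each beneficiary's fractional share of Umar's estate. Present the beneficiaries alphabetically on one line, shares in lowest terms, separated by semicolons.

Amira 1/20; Bashir 1/5; Fahad 1/15; Hanan 1/15; Karim 1/20; Khalida 1/30; Maysoon 1/5; Nabil 1/15; Rashida 1/15; Samir 1/15; Widad 1/20; Yasmin 1/30; Zuhair 1/20

There is no surviving spouse, so the entire estate passes to Umar's descendants per stirpes.
The estate is divided into 5 equal shares of 1/5 among Dalia, Tariq, Maysoon, Bashir, Jamal.
Dalia predeceased; the 1/5 allotted to Dalia's branch passes to Dalia's issue by representation.
The 1/5 is divided into 4 equal shares of 1/20 among Amira, Zuhair, Karim, Widad.
Amira is living and takes 1/20.
Zuhair is living and takes 1/20.
Karim is living and takes 1/20.
Widad is living and takes 1/20.
Tariq predeceased; the 1/5 allotted to Tariq's branch passes to Tariq's issue by representation.
The 1/5 is divided into 3 equal shares of 1/15 among Nabil, Hanan, Ghada.
Nabil is living and takes 1/15.
Hanan is living and takes 1/15.
Ghada predeceased; the 1/15 allotted to Ghada's branch passes to Ghada's issue by representation.
The 1/15 is divided into 2 equal shares of 1/30 among Yasmin, Khalida.
Yasmin is living and takes 1/30.
Khalida is living and takes 1/30.
Maysoon is living and takes 1/5.
Bashir is living and takes 1/5.
Jamal predeceased; the 1/5 allotted to Jamal's branch passes to Jamal's issue by representation.
The 1/5 is divided into 3 equal shares of 1/15 among Fahad, Samir, Rashida.
Fahad is living and takes 1/15.
Samir is living and takes 1/15.
Rashida is living and takes 1/15.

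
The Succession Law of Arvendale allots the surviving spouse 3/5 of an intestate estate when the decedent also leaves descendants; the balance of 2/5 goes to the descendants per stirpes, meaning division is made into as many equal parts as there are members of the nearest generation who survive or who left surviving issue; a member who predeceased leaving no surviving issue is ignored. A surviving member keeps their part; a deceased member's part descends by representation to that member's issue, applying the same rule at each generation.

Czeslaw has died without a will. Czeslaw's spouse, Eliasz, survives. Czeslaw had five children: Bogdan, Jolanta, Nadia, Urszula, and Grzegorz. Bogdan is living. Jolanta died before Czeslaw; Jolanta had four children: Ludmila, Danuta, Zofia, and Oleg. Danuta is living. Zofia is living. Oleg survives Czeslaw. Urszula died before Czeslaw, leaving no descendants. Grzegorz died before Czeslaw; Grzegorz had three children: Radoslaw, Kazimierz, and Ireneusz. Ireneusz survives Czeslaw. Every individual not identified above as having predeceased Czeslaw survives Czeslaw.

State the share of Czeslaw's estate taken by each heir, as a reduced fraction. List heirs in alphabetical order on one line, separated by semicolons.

Bogdan 1/10; Danuta 1/40; Eliasz 3/5; Ireneusz 1/30; Kazimierz 1/30; Ludmila 1/40; Nadia 1/10; Oleg 1/40; Radoslaw 1/30; Zofia 1/40

Eliasz, as surviving spouse, takes 3/5.
The remaining 2/5 passes to Czeslaw's descendants per stirpes.
Urszula left no surviving issue, so that branch lapses and is disregarded.
The 2/5 is divided into 4 equal shares of 1/10 among Bogdan, Jolanta, Nadia, Grzegorz.
Bogdan is living and takes 1/10.
Jolanta predeceased; the 1/10 allotted to Jolanta's branch passes to Jolanta's issue by representation.
The 1/10 is divided into 4 equal shares of 1/40 among Ludmila, Danuta, Zofia, Oleg.
Ludmila is living and takes 1/40.
Danuta is living and takes 1/40.
Zofia is living and takes 1/40.
Oleg is living and takes 1/40.
Nadia is living and takes 1/10.
Grzegorz predeceased; the 1/10 allotted to Grzegorz's branch passes to Grzegorz's issue by representation.
The 1/10 is divided into 3 equal shares of 1/30 among Radoslaw, Kazimierz, Ireneusz.
Radoslaw is living and takes 1/30.
Kazimierz is living and takes 1/30.
Ireneusz is living and takes 1/30.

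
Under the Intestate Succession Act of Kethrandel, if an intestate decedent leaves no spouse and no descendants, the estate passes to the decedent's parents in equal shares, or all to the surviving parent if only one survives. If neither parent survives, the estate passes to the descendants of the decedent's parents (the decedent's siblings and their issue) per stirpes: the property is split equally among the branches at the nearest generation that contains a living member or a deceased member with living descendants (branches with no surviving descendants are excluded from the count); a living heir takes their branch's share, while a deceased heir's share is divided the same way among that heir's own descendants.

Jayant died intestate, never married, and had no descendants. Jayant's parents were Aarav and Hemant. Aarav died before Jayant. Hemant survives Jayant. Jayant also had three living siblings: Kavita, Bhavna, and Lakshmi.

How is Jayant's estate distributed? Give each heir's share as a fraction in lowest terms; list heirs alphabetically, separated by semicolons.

Hemant 1

Only one parent, Hemant, survives, so Hemant takes the entire estate. The siblings take nothing because a surviving parent has priority.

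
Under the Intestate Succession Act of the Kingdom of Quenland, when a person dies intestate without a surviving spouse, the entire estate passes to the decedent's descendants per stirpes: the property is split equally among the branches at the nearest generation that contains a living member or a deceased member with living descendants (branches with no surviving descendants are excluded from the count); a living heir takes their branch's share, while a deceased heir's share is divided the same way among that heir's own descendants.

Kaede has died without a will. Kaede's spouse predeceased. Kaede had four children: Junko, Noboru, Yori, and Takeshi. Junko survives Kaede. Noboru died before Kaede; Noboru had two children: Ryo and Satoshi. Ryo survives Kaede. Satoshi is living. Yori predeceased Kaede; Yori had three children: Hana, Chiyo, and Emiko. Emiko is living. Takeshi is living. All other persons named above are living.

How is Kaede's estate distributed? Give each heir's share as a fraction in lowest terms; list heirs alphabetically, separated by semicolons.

Chiyo 1/12; Emiko 1/12; Hana 1/12; Junko 1/4; Ryo 1/8; Satoshi 1/8; Takeshi 1/4

There is no surviving spouse, so the entire estate passes to Kaede's descendants per stirpes.
The estate is divided into 4 equal shares of 1/4 among Junko, Noboru, Yori, Takeshi.
Junko is living and takes 1/4.
Noboru predeceased; the 1/4 allotted to Noboru's branch passes to Noboru's issue by representation.
The 1/4 is divided into 2 equal shares of 1/8 among Ryo, Satoshi.
Ryo is living and takes 1/8.
Satoshi is living and takes 1/8.
Yori predeceased; the 1/4 allotted to Yori's branch passes to Yori's issue by representation.
The 1/4 is divided into 3 equal shares of 1/12 among Hana, Chiyo, Emiko.
Hana is living and takes 1/12.
Chiyo is living and takes 1/12.
Emiko is living and takes 1/12.
Takeshi is living and takes 1/4.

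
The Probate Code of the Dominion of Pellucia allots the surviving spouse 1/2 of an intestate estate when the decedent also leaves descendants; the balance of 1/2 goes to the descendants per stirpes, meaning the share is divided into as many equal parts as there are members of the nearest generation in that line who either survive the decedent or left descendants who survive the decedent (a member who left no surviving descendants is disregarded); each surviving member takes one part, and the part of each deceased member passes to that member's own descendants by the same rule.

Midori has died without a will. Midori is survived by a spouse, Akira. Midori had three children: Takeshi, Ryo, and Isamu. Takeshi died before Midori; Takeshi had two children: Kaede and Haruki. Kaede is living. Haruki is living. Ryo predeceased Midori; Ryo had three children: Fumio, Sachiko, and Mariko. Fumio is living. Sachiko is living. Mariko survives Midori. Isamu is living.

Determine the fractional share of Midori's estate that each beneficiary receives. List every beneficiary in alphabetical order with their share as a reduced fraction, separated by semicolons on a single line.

Akira, as surviving spouse, takes 1/2.
The remaining 1/2 passes to Midori's descendants per stirpes.
The 1/2 is divided into 3 equal shares of 1/6 among Takeshi, Ryo, Isamu.
Takeshi predeceased; the 1/6 allotted to Takeshi's branch passes to Takeshi's issue by representation.
The 1/6 is divided into 2 equal shares of 1/12 among Kaede, Haruki.
Kaede is living and takes 1/12.
Haruki is living and takes 1/12.
Ryo predeceased; the 1/6 allotted to Ryo's branch passes to Ryo's issue by representation.
The 1/6 is divided into 3 equal shares of 1/18 among Fumio, Sachiko, Mariko.
Fumio is living and takes 1/18.
Sachiko is living and takes 1/18.
Mariko is living and takes 1/18.
Isamu is living and takes 1/6.

Akira 1/2; Fumio 1/18; Haruki 1/12; Isamu 1/6; Kaede 1/12; Mariko 1/18; Sachiko 1/18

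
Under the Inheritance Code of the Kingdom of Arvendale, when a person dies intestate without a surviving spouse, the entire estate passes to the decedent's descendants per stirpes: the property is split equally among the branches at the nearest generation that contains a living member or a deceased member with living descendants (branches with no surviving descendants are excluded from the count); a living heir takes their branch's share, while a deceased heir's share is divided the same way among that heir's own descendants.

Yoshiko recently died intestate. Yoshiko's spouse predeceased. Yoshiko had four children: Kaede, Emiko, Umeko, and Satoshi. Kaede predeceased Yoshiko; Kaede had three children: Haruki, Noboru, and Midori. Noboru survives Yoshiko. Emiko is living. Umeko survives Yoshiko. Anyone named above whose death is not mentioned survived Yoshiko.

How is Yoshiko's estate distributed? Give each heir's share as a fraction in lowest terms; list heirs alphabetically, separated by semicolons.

There is no surviving spouse, so the entire estate passes to Yoshiko's descendants per stirpes.
The estate is divided into 4 equal shares of 1/4 among Kaede, Emiko, Umeko, Satoshi.
Kaede predeceased; the 1/4 allotted to Kaede's branch passes to Kaede's issue by representation.
The 1/4 is divided into 3 equal shares of 1/12 among Haruki, Noboru, Midori.
Haruki is living and takes 1/12.
Noboru is living and takes 1/12.
Midori is living and takes 1/12.
Emiko is living and takes 1/4.
Umeko is living and takes 1/4.
Satoshi is living and takes 1/4.

Emiko 1/4; Haruki 1/12; Midori 1/12; Noboru 1/12; Satoshi 1/4; Umeko 1/4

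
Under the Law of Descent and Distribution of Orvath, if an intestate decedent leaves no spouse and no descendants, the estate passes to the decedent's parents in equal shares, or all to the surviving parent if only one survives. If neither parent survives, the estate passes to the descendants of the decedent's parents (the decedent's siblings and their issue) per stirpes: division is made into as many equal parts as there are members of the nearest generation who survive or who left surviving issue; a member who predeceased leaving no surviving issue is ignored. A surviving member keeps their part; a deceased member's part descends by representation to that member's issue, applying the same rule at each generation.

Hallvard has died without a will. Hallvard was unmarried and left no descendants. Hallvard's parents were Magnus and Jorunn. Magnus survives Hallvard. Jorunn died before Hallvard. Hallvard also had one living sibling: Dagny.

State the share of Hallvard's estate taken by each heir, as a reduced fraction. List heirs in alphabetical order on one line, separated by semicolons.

Only one parent, Magnus, survives, so Magnus takes the entire estate. The siblings take nothing because a surviving parent has priority.

Magnus 1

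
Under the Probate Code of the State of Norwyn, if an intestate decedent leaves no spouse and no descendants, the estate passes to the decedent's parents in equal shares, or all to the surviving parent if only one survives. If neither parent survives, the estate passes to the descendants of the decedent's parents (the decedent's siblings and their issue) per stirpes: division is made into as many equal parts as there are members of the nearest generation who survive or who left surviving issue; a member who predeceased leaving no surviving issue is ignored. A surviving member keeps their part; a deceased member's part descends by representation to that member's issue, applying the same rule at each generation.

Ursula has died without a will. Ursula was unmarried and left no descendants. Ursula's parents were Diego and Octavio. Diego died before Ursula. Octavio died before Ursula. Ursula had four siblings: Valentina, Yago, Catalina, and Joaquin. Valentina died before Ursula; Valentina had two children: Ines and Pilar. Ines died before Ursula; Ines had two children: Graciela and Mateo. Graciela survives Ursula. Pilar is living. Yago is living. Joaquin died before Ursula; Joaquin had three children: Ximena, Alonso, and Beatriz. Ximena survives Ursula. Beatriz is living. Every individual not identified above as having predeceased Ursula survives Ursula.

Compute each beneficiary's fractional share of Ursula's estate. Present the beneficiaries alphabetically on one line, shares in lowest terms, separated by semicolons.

Alonso 1/12; Beatriz 1/12; Catalina 1/4; Graciela 1/16; Mateo 1/16; Pilar 1/8; Ximena 1/12; Yago 1/4

Neither parent survives and there are no descendants, so the estate passes to Ursula's siblings and their issue per stirpes.
The estate is divided into 4 equal shares of 1/4 among Valentina, Yago, Catalina, Joaquin.
Valentina predeceased; the 1/4 allotted to Valentina's branch passes to Valentina's issue by representation.
The 1/4 is divided into 2 equal shares of 1/8 among Ines, Pilar.
Ines predeceased; the 1/8 allotted to Ines's branch passes to Ines's issue by representation.
The 1/8 is divided into 2 equal shares of 1/16 among Graciela, Mateo.
Graciela is living and takes 1/16.
Mateo is living and takes 1/16.
Pilar is living and takes 1/8.
Yago is living and takes 1/4.
Catalina is living and takes 1/4.
Joaquin predeceased; the 1/4 allotted to Joaquin's branch passes to Joaquin's issue by representation.
The 1/4 is divided into 3 equal shares of 1/12 among Ximena, Alonso, Beatriz.
Ximena is living and takes 1/12.
Alonso is living and takes 1/12.
Beatriz is living and takes 1/12.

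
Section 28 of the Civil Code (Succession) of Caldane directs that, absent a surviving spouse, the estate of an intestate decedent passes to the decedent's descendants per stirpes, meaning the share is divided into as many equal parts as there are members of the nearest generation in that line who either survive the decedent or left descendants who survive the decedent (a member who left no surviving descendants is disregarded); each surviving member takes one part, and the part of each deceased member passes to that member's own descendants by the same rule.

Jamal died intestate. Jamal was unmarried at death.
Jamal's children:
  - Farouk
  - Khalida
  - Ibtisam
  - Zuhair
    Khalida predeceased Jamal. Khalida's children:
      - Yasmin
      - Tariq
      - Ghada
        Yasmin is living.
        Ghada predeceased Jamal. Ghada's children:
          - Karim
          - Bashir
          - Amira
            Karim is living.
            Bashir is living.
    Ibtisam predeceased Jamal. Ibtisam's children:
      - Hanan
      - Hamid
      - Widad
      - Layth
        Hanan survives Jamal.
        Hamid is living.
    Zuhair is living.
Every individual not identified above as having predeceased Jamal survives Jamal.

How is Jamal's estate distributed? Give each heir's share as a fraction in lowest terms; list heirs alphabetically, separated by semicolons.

There is no surviving spouse, so the entire estate passes to Jamal's descendants per stirpes.
The estate is divided into 4 equal shares of 1/4 among Farouk, Khalida, Ibtisam, Zuhair.
Farouk is living and takes 1/4.
Khalida predeceased; the 1/4 allotted to Khalida's branch passes to Khalida's issue by representation.
The 1/4 is divided into 3 equal shares of 1/12 among Yasmin, Tariq, Ghada.
Yasmin is living and takes 1/12.
Tariq is living and takes 1/12.
Ghada predeceased; the 1/12 allotted to Ghada's branch passes to Ghada's issue by representation.
The 1/12 is divided into 3 equal shares of 1/36 among Karim, Bashir, Amira.
Karim is living and takes 1/36.
Bashir is living and takes 1/36.
Amira is living and takes 1/36.
Ibtisam predeceased; the 1/4 allotted to Ibtisam's branch passes to Ibtisam's issue by representation.
The 1/4 is divided into 4 equal shares of 1/16 among Hanan, Hamid, Widad, Layth.
Hanan is living and takes 1/16.
Hamid is living and takes 1/16.
Widad is living and takes 1/16.
Layth is living and takes 1/16.
Zuhair is living and takes 1/4.

Amira 1/36; Bashir 1/36; Farouk 1/4; Hamid 1/16; Hanan 1/16; Karim 1/36; Layth 1/16; Tariq 1/12; Widad 1/16; Yasmin 1/12; Zuhair 1/4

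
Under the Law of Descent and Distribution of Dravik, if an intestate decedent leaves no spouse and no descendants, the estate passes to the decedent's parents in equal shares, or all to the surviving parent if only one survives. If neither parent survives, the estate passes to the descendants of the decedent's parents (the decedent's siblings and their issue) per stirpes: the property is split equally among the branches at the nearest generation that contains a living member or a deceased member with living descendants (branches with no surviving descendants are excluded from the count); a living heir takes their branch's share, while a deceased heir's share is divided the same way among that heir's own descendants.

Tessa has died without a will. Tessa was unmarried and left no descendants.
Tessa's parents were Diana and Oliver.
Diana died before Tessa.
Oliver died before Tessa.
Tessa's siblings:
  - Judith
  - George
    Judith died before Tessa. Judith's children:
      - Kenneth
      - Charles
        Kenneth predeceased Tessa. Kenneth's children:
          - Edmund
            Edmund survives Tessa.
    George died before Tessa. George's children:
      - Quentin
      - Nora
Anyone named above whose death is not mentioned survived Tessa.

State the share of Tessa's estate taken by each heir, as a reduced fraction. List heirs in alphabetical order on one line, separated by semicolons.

Charles 1/4; Edmund 1/4; Nora 1/4; Quentin 1/4

Neither parent survives and there are no descendants, so the estate passes to Tessa's siblings and their issue per stirpes.
The estate is divided into 2 equal shares of 1/2 among Judith, George.
Judith predeceased; the 1/2 allotted to Judith's branch passes to Judith's issue by representation.
The 1/2 is divided into 2 equal shares of 1/4 among Kenneth, Charles.
Kenneth predeceased; the 1/4 allotted to Kenneth's branch passes to Kenneth's issue by representation.
Edmund is the sole taker at this level and receives the full 1/4.
Charles is living and takes 1/4.
George predeceased; the 1/2 allotted to George's branch passes to George's issue by representation.
The 1/2 is divided into 2 equal shares of 1/4 among Quentin, Nora.
Quentin is living and takes 1/4.
Nora is living and takes 1/4.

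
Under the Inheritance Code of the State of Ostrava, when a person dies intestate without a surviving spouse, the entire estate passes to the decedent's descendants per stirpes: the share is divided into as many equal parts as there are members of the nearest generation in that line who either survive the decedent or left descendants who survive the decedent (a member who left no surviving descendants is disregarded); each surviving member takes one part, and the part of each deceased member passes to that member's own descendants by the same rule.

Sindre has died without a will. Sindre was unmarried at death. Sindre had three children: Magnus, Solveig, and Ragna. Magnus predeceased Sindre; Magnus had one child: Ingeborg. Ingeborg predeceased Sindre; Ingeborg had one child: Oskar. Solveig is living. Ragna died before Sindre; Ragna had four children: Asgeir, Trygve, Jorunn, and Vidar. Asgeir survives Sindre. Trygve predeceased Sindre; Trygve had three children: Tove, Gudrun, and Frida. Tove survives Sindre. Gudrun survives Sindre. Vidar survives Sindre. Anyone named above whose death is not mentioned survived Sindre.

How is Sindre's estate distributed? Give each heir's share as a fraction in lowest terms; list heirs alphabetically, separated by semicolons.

There is no surviving spouse, so the entire estate passes to Sindre's descendants per stirpes.
The estate is divided into 3 equal shares of 1/3 among Magnus, Solveig, Ragna.
Magnus predeceased; the 1/3 allotted to Magnus's branch passes to Magnus's issue by representation.
Ingeborg's line is the sole branch at this level, so the full 1/3 passes to Ingeborg's issue by representation.
Oskar is the sole taker at this level and receives the full 1/3.
Solveig is living and takes 1/3.
Ragna predeceased; the 1/3 allotted to Ragna's branch passes to Ragna's issue by representation.
The 1/3 is divided into 4 equal shares of 1/12 among Asgeir, Trygve, Jorunn, Vidar.
Asgeir is living and takes 1/12.
Trygve predeceased; the 1/12 allotted to Trygve's branch passes to Trygve's issue by representation.
The 1/12 is divided into 3 equal shares of 1/36 among Tove, Gudrun, Frida.
Tove is living and takes 1/36.
Gudrun is living and takes 1/36.
Frida is living and takes 1/36.
Jorunn is living and takes 1/12.
Vidar is living and takes 1/12.

Asgeir 1/12; Frida 1/36; Gudrun 1/36; Jorunn 1/12; Oskar 1/3; Solveig 1/3; Tove 1/36; Vidar 1/12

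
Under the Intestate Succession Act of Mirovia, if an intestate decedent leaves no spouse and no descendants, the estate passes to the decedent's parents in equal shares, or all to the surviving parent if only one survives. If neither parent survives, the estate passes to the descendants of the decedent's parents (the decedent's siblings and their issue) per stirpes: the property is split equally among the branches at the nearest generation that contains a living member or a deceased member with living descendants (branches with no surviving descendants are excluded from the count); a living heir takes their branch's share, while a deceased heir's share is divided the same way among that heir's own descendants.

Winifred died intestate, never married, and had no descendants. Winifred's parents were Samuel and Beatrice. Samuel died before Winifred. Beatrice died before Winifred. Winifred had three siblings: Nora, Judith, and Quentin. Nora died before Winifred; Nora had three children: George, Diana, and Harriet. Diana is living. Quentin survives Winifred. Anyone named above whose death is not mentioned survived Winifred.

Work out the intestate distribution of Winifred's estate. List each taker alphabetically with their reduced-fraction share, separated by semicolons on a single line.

Neither parent survives and there are no descendants, so the estate passes to Winifred's siblings and their issue per stirpes.
The estate is divided into 3 equal shares of 1/3 among Nora, Judith, Quentin.
Nora predeceased; the 1/3 allotted to Nora's branch passes to Nora's issue by representation.
The 1/3 is divided into 3 equal shares of 1/9 among George, Diana, Harriet.
George is living and takes 1/9.
Diana is living and takes 1/9.
Harriet is living and takes 1/9.
Judith is living and takes 1/3.
Quentin is living and takes 1/3.

Diana 1/9; George 1/9; Harriet 1/9; Judith 1/3; Quentin 1/3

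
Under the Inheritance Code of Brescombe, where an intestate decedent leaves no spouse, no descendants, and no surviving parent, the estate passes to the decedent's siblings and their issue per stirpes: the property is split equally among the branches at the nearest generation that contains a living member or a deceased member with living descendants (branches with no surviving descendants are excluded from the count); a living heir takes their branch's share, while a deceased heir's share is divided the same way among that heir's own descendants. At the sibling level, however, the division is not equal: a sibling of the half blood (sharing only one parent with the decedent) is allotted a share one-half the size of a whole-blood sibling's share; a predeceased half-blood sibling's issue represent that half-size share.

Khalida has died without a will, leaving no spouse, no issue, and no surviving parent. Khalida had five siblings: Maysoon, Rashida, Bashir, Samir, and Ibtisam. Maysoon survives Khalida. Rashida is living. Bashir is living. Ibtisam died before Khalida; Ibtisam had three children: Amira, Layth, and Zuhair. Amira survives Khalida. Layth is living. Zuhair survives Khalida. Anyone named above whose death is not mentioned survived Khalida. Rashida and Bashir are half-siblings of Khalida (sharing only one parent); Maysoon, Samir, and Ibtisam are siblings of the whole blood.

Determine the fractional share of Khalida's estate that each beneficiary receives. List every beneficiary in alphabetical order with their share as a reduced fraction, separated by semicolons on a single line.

No spouse, descendants, or parent survives, so the estate passes to Khalida's siblings per stirpes.
Half-blood siblings count for one-half the weight of whole-blood siblings at the initial division.
Dividing 1 in proportion to weights (total weight 4): Maysoon (weight 1) → 1/4; Rashida (weight 1/2) → 1/8; Bashir (weight 1/2) → 1/8; Samir (weight 1) → 1/4; Ibtisam (weight 1) → 1/4.
Maysoon is living and takes 1/4.
Rashida is living and takes 1/8.
Bashir is living and takes 1/8.
Samir is living and takes 1/4.
Ibtisam predeceased; the 1/4 allotted to Ibtisam's branch passes to Ibtisam's issue by representation.
The 1/4 is divided into 3 equal shares of 1/12 among Amira, Layth, Zuhair.
Amira is living and takes 1/12.
Layth is living and takes 1/12.
Zuhair is living and takes 1/12.

Amira 1/12; Bashir 1/8; Layth 1/12; Maysoon 1/4; Rashida 1/8; Samir 1/4; Zuhair 1/12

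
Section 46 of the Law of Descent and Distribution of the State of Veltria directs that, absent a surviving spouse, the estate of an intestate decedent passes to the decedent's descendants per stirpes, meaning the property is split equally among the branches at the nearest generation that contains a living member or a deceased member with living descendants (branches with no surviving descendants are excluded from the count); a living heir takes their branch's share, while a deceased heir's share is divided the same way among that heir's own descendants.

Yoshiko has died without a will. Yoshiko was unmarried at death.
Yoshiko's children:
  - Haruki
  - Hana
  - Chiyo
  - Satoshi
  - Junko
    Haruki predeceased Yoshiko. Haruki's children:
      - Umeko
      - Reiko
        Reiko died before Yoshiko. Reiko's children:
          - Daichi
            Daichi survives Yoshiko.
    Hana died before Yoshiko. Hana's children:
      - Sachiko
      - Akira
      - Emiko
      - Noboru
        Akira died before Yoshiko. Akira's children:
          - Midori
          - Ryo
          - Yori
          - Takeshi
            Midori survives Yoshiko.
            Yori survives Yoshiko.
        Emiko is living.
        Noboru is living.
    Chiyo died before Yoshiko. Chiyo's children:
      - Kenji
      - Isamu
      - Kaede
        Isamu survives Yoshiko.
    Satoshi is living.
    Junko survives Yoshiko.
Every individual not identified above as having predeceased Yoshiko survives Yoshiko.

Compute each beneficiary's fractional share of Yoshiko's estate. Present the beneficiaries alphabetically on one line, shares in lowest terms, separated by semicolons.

There is no surviving spouse, so the entire estate passes to Yoshiko's descendants per stirpes.
The estate is divided into 5 equal shares of 1/5 among Haruki, Hana, Chiyo, Satoshi, Junko.
Haruki predeceased; the 1/5 allotted to Haruki's branch passes to Haruki's issue by representation.
The 1/5 is divided into 2 equal shares of 1/10 among Umeko, Reiko.
Umeko is living and takes 1/10.
Reiko predeceased; the 1/10 allotted to Reiko's branch passes to Reiko's issue by representation.
Daichi is the sole taker at this level and receives the full 1/10.
Hana predeceased; the 1/5 allotted to Hana's branch passes to Hana's issue by representation.
The 1/5 is divided into 4 equal shares of 1/20 among Sachiko, Akira, Emiko, Noboru.
Sachiko is living and takes 1/20.
Akira predeceased; the 1/20 allotted to Akira's branch passes to Akira's issue by representation.
The 1/20 is divided into 4 equal shares of 1/80 among Midori, Ryo, Yori, Takeshi.
Midori is living and takes 1/80.
Ryo is living and takes 1/80.
Yori is living and takes 1/80.
Takeshi is living and takes 1/80.
Emiko is living and takes 1/20.
Noboru is living and takes 1/20.
Chiyo predeceased; the 1/5 allotted to Chiyo's branch passes to Chiyo's issue by representation.
The 1/5 is divided into 3 equal shares of 1/15 among Kenji, Isamu, Kaede.
Kenji is living and takes 1/15.
Isamu is living and takes 1/15.
Kaede is living and takes 1/15.
Satoshi is living and takes 1/5.
Junko is living and takes 1/5.

Daichi 1/10; Emiko 1/20; Isamu 1/15; Junko 1/5; Kaede 1/15; Kenji 1/15; Midori 1/80; Noboru 1/20; Ryo 1/80; Sachiko 1/20; Satoshi 1/5; Takeshi 1/80; Umeko 1/10; Yori 1/80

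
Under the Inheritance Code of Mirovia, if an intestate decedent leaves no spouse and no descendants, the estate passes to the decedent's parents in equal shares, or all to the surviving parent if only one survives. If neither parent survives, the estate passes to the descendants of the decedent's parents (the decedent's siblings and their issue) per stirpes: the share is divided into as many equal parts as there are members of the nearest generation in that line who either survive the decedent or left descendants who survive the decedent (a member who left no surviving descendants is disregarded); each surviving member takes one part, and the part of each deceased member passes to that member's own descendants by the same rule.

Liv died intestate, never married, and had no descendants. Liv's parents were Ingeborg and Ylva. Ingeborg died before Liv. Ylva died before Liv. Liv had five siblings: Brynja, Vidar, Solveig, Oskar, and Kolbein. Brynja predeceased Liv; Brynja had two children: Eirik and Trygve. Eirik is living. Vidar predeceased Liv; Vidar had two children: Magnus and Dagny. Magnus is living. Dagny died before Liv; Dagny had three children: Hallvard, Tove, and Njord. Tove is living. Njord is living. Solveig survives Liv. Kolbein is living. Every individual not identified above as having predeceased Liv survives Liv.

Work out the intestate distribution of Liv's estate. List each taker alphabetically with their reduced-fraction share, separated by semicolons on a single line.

Eirik 1/10; Hallvard 1/30; Kolbein 1/5; Magnus 1/10; Njord 1/30; Oskar 1/5; Solveig 1/5; Tove 1/30; Trygve 1/10

Neither parent survives and there are no descendants, so the estate passes to Liv's siblings and their issue per stirpes.
The estate is divided into 5 equal shares of 1/5 among Brynja, Vidar, Solveig, Oskar, Kolbein.
Brynja predeceased; the 1/5 allotted to Brynja's branch passes to Brynja's issue by representation.
The 1/5 is divided into 2 equal shares of 1/10 among Eirik, Trygve.
Eirik is living and takes 1/10.
Trygve is living and takes 1/10.
Vidar predeceased; the 1/5 allotted to Vidar's branch passes to Vidar's issue by representation.
The 1/5 is divided into 2 equal shares of 1/10 among Magnus, Dagny.
Magnus is living and takes 1/10.
Dagny predeceased; the 1/10 allotted to Dagny's branch passes to Dagny's issue by representation.
The 1/10 is divided into 3 equal shares of 1/30 among Hallvard, Tove, Njord.
Hallvard is living and takes 1/30.
Tove is living and takes 1/30.
Njord is living and takes 1/30.
Solveig is living and takes 1/5.
Oskar is living and takes 1/5.
Kolbein is living and takes 1/5.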